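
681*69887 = 47593047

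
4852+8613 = 13465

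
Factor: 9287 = 37^1*251^1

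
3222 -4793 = -1571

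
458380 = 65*7052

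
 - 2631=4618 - 7249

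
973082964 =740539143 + 232543821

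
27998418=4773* 5866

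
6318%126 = 18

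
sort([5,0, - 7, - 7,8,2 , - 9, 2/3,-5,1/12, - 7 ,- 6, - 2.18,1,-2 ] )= [ - 9, - 7,-7,- 7, - 6, - 5, - 2.18, - 2,0, 1/12, 2/3, 1, 2,5, 8 ] 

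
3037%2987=50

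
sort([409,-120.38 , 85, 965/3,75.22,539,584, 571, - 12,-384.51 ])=[ - 384.51,-120.38,  -  12,75.22,85 , 965/3, 409,539,571,584 ] 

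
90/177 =30/59 = 0.51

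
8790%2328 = 1806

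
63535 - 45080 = 18455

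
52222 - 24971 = 27251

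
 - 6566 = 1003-7569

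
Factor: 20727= 3^2*7^2 * 47^1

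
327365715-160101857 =167263858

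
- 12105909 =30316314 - 42422223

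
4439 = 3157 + 1282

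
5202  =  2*2601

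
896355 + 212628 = 1108983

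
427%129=40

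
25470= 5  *5094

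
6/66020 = 3/33010  =  0.00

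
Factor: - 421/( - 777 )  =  3^( - 1)*7^(- 1)*37^( - 1 )*421^1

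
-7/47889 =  - 1 + 47882/47889 = -  0.00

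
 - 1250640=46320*(-27)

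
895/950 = 179/190 = 0.94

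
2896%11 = 3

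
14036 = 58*242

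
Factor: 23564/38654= 2^1 * 7^( - 1 ) * 11^( - 1)*43^1 *137^1*251^( - 1) = 11782/19327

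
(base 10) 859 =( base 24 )1BJ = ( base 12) 5B7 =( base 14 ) 455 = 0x35b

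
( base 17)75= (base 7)235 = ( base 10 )124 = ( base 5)444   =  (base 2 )1111100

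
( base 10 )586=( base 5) 4321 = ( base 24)10A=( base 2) 1001001010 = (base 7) 1465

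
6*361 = 2166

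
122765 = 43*2855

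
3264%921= 501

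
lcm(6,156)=156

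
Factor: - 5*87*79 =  - 34365 = - 3^1*5^1*29^1*79^1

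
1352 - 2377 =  - 1025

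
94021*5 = 470105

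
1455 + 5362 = 6817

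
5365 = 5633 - 268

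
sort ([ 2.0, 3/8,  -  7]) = [ - 7,3/8,2.0]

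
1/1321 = 1/1321  =  0.00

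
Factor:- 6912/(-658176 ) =9/857 = 3^2*857^( - 1)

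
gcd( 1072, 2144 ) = 1072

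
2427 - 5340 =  - 2913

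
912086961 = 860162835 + 51924126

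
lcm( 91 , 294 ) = 3822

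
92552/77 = 1201  +  75/77 = 1201.97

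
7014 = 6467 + 547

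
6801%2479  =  1843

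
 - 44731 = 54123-98854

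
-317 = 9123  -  9440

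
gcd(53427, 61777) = 1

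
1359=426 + 933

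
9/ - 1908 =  - 1/212 = - 0.00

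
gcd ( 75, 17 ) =1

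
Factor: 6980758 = 2^1*3490379^1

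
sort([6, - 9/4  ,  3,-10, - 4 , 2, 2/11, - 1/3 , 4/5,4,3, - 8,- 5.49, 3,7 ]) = [ - 10, - 8, - 5.49, - 4, - 9/4, - 1/3,2/11, 4/5,2,  3, 3, 3, 4,6, 7 ] 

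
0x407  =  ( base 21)272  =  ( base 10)1031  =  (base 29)16G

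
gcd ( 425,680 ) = 85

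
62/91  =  62/91 = 0.68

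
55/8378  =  55/8378 = 0.01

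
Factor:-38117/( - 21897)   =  47/27 = 3^(-3 ) * 47^1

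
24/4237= 24/4237  =  0.01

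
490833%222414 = 46005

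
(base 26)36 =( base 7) 150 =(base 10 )84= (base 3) 10010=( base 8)124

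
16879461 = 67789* 249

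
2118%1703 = 415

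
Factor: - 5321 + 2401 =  - 2^3*5^1 * 73^1 = - 2920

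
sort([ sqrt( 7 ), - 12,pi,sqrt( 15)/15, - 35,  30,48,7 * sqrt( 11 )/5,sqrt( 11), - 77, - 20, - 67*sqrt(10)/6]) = [ - 77, - 67 * sqrt( 10)/6, - 35, - 20, - 12,sqrt(15)/15, sqrt( 7),pi, sqrt(11 ), 7*sqrt( 11)/5, 30, 48 ] 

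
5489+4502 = 9991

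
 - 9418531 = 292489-9711020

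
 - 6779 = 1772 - 8551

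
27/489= 9/163 =0.06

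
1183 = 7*169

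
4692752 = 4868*964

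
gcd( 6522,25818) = 6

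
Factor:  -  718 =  - 2^1*359^1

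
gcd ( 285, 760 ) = 95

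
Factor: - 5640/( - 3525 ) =8/5 =2^3*5^( - 1 )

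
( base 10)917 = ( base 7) 2450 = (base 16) 395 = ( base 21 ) 21e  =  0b1110010101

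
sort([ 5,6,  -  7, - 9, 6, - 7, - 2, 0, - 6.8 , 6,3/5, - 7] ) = [ - 9  ,  -  7, - 7,- 7,- 6.8, - 2,0, 3/5, 5, 6, 6, 6]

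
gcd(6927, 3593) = 1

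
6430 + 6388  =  12818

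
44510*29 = 1290790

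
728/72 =10 + 1/9 = 10.11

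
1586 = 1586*1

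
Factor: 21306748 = 2^2*5326687^1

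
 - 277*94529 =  - 26184533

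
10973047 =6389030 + 4584017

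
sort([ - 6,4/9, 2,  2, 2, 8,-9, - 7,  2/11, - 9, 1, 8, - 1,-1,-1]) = [ -9, - 9, - 7, - 6 , - 1,-1, - 1, 2/11,4/9, 1, 2, 2,  2, 8,  8] 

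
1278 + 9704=10982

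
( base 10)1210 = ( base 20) 30A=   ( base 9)1584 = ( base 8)2272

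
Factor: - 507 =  - 3^1*13^2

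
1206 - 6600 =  - 5394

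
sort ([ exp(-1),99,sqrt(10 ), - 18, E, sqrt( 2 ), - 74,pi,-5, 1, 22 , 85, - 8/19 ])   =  [ - 74, - 18,- 5, - 8/19,exp( - 1 ), 1,sqrt( 2 ),E , pi, sqrt( 10 ),  22,85, 99] 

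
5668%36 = 16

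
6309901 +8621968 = 14931869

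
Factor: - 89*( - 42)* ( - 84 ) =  - 313992 = - 2^3*3^2 * 7^2 *89^1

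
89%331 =89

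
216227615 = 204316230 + 11911385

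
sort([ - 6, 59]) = [- 6,59] 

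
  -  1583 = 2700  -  4283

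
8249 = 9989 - 1740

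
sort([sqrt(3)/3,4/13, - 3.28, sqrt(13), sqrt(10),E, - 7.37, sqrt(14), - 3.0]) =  [- 7.37 , - 3.28, - 3.0, 4/13, sqrt(3)/3,E,sqrt(10),sqrt(13), sqrt(14) ] 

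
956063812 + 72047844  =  1028111656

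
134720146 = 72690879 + 62029267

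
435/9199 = 435/9199 =0.05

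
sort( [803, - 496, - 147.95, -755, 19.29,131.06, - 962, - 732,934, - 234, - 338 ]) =[ - 962, - 755, - 732, - 496, - 338 , - 234, - 147.95, 19.29, 131.06 , 803,934] 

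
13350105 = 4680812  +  8669293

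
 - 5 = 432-437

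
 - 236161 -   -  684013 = 447852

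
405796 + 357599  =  763395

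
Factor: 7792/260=1948/65  =  2^2 * 5^(  -  1 )* 13^(  -  1)*487^1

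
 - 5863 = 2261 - 8124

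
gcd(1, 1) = 1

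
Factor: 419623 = 419623^1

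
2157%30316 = 2157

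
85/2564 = 85/2564 = 0.03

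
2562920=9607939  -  7045019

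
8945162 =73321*122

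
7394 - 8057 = - 663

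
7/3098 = 7/3098 =0.00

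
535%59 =4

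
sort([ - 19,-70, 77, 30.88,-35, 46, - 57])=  [  -  70, - 57,- 35, - 19,30.88, 46 , 77]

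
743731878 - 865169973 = -121438095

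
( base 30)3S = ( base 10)118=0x76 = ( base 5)433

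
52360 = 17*3080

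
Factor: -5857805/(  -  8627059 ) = 5^1*7^( - 1)*1171561^1*1232437^( - 1)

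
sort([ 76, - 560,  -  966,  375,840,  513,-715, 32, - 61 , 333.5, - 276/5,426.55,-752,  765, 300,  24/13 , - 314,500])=[-966, - 752, - 715,-560, - 314, - 61, - 276/5, 24/13, 32,  76,  300, 333.5,  375,426.55, 500,513, 765,840]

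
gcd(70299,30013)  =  1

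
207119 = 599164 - 392045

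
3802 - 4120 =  - 318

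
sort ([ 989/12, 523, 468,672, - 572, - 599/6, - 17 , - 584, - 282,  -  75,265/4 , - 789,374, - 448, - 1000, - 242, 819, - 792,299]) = [ - 1000,-792, - 789, - 584, - 572,-448,  -  282, - 242,-599/6, - 75, - 17 , 265/4, 989/12, 299, 374, 468, 523, 672, 819]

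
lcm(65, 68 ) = 4420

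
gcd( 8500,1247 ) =1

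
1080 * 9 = 9720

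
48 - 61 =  - 13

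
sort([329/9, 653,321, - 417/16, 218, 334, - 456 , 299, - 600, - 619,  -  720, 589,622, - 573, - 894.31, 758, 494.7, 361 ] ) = [ - 894.31, - 720, - 619, - 600,-573, - 456, -417/16, 329/9,218,  299,321, 334, 361, 494.7, 589, 622, 653,758]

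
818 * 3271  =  2675678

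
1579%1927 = 1579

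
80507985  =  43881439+36626546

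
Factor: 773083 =773083^1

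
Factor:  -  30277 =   -  13^1*17^1 *137^1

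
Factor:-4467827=-7^1*13^1*  29^1 * 1693^1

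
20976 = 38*552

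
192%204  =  192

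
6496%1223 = 381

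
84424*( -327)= - 27606648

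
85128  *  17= 1447176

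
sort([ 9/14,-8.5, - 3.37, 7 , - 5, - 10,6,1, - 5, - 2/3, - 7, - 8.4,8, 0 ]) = [-10, - 8.5, - 8.4, - 7, - 5, - 5,-3.37,  -  2/3 , 0,9/14,1, 6,7, 8 ] 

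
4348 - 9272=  - 4924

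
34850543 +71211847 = 106062390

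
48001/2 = 48001/2 = 24000.50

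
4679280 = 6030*776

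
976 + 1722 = 2698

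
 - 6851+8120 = 1269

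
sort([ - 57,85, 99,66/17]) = [ - 57, 66/17, 85,99] 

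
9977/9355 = 1+ 622/9355 =1.07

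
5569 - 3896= 1673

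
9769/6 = 9769/6 = 1628.17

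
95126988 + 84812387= 179939375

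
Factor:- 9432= -2^3*3^2*131^1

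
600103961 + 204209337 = 804313298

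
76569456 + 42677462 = 119246918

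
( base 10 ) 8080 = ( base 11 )6086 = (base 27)b27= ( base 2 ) 1111110010000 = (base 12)4814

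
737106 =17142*43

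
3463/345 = 10 + 13/345 = 10.04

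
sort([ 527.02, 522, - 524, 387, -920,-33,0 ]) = [-920, - 524, - 33, 0, 387 , 522 , 527.02 ]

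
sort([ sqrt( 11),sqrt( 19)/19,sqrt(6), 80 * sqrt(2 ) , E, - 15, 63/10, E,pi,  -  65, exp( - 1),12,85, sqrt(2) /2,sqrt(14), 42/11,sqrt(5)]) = [ - 65 , - 15 , sqrt( 19)/19,exp( - 1 ),sqrt( 2 ) /2,sqrt( 5 ),sqrt( 6), E, E, pi,sqrt(11 ), sqrt(14 ),  42/11,63/10,12,85,80*sqrt( 2) ]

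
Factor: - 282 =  - 2^1*3^1*47^1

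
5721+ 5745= 11466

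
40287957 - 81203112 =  - 40915155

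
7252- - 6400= 13652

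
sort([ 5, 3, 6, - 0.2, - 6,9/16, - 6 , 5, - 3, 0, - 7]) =[ - 7 ,-6, - 6, - 3, - 0.2, 0  ,  9/16, 3, 5,5, 6 ]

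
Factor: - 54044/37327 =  - 2^2*59^1*163^(- 1) =-  236/163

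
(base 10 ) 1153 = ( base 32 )141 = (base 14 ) 5c5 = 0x481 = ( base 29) 1am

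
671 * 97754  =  65592934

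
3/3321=1/1107 = 0.00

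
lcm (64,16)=64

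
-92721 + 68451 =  - 24270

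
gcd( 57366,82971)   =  9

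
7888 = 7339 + 549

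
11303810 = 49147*230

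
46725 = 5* 9345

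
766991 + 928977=1695968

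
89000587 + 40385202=129385789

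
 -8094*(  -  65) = 526110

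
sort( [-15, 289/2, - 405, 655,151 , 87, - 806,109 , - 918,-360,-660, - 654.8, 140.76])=[ - 918, - 806,  -  660, - 654.8 ,-405,  -  360 , - 15, 87, 109,140.76, 289/2,151, 655] 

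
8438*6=50628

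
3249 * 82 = 266418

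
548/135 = 4  +  8/135   =  4.06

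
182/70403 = 182/70403= 0.00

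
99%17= 14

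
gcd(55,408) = 1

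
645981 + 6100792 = 6746773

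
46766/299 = 46766/299= 156.41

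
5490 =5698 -208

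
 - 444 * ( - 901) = 400044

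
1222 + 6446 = 7668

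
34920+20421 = 55341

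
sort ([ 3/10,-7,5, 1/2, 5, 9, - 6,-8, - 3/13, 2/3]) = [-8, - 7, - 6, - 3/13, 3/10,1/2, 2/3,5,5, 9]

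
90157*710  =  64011470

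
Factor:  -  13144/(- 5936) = 31/14 =2^ ( - 1)*7^( - 1)  *31^1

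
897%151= 142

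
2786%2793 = 2786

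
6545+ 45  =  6590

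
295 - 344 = -49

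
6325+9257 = 15582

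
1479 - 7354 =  -5875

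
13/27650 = 13/27650 = 0.00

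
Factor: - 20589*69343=-3^1* 17^1 * 4079^1*6863^1 =-1427703027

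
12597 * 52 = 655044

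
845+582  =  1427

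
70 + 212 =282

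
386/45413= 386/45413 = 0.01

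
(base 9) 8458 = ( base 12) 3715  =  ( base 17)1484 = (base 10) 6209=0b1100001000001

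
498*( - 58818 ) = -29291364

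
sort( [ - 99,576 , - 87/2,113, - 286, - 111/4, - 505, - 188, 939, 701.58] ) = [ - 505,-286, - 188, - 99,  -  87/2, - 111/4,113, 576,701.58,939]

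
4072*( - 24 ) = -97728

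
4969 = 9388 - 4419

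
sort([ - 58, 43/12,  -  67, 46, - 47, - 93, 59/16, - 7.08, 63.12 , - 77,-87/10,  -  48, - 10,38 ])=[ - 93, -77, - 67,-58, - 48, - 47,  -  10, - 87/10,-7.08, 43/12,59/16, 38, 46, 63.12 ]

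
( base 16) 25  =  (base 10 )37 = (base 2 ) 100101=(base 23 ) 1E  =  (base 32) 15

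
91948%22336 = 2604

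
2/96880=1/48440 =0.00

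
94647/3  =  31549 = 31549.00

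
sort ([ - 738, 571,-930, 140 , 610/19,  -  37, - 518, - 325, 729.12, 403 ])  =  [ - 930 , - 738, - 518, - 325,  -  37,610/19, 140,403, 571, 729.12]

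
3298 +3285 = 6583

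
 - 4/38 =-2/19 = - 0.11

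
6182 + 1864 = 8046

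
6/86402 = 3/43201=0.00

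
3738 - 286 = 3452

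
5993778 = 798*7511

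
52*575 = 29900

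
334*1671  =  558114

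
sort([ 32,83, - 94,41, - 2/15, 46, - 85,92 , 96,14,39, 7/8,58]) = [ - 94, - 85, - 2/15, 7/8,14,32,39 , 41,  46, 58 , 83,92, 96]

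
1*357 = 357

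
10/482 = 5/241= 0.02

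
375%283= 92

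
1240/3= 413+ 1/3 =413.33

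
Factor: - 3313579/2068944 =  - 2^( - 4)* 3^(-1)*41^1 * 43103^ ( -1) * 80819^1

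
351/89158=351/89158 = 0.00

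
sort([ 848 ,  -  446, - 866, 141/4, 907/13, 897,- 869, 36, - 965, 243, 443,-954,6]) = [ - 965,-954, - 869, - 866, - 446,6, 141/4, 36, 907/13,243,  443, 848, 897 ] 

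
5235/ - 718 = - 8+509/718 = -7.29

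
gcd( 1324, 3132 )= 4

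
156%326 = 156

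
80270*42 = 3371340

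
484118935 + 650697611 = 1134816546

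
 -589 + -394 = - 983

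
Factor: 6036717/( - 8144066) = - 2^( - 1 )*3^1*7^ ( - 1 )*17^1*41^1*47^(-1)*2887^1*12377^ ( - 1)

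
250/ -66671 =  -250/66671 = - 0.00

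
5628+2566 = 8194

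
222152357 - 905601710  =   - 683449353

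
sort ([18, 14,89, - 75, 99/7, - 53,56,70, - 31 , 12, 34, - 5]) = [ - 75 , - 53, - 31, - 5, 12 , 14, 99/7,18,34, 56, 70, 89]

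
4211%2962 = 1249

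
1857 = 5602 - 3745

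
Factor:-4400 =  - 2^4*5^2*11^1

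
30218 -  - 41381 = 71599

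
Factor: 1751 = 17^1*103^1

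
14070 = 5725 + 8345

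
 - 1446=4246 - 5692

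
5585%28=13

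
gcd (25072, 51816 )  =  8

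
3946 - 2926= 1020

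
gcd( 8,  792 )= 8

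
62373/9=20791/3 = 6930.33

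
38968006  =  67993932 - 29025926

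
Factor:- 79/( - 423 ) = 3^(-2 ) *47^ ( - 1)*79^1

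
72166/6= 12027 + 2/3 = 12027.67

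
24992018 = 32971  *758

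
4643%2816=1827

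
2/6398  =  1/3199 = 0.00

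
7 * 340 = 2380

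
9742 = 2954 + 6788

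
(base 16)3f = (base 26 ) 2b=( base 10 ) 63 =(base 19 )36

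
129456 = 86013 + 43443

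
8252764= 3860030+4392734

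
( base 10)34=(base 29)15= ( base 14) 26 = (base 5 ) 114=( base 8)42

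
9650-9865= - 215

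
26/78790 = 13/39395  =  0.00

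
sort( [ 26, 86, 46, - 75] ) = [ - 75,26, 46, 86]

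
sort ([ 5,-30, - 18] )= [  -  30, -18, 5]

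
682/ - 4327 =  - 682/4327= - 0.16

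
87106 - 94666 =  - 7560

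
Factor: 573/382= 2^( - 1)*3^1= 3/2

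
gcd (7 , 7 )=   7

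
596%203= 190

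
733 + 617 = 1350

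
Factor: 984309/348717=116239^ ( - 1 ) * 328103^1=328103/116239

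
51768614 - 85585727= - 33817113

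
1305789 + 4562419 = 5868208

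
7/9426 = 7/9426 = 0.00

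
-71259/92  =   - 775 + 41/92= -  774.55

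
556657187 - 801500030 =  - 244842843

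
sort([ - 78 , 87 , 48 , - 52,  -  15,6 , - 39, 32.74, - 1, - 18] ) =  [-78 , - 52, - 39, - 18, - 15, - 1,6, 32.74, 48, 87 ]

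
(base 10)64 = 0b1000000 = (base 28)28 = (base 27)2a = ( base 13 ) 4c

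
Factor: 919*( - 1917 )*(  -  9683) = 17058763809= 3^3*23^1 * 71^1*421^1* 919^1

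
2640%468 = 300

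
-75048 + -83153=-158201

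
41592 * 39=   1622088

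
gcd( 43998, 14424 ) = 6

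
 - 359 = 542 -901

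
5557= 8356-2799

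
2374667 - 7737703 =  - 5363036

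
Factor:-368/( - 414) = 2^3 * 3^(  -  2) = 8/9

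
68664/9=22888/3 = 7629.33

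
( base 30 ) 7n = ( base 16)e9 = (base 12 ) 175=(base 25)98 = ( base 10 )233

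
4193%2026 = 141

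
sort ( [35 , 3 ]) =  [3,35]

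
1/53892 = 1/53892 = 0.00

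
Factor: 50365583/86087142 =2^( - 1)*3^( - 2) * 331^ ( - 1)*14449^(-1)*50365583^1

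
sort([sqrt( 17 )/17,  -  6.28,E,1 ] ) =[ - 6.28, sqrt (17 ) /17,1 , E] 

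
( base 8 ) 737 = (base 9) 582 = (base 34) e3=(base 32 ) EV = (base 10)479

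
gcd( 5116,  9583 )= 1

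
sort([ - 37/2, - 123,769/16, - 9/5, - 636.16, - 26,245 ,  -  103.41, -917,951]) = [ - 917,  -  636.16, - 123,  -  103.41 ,-26,-37/2, - 9/5 , 769/16,245, 951]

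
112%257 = 112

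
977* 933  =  911541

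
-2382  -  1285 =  - 3667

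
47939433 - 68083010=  - 20143577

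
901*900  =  810900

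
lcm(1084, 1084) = 1084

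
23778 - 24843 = - 1065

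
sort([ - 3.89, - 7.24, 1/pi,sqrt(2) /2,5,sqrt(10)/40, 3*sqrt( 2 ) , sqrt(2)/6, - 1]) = [  -  7.24, - 3.89, - 1,sqrt(10)/40,  sqrt( 2)/6, 1/pi,sqrt( 2 )/2 , 3*sqrt( 2),5]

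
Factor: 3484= 2^2*13^1 * 67^1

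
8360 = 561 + 7799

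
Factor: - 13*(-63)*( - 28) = -22932 = -2^2*3^2*7^2*13^1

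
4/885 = 4/885 = 0.00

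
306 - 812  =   - 506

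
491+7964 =8455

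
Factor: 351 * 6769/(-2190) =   -  791973/730 = -2^( - 1 ) * 3^2*5^( -1)* 7^1*13^1 * 73^( - 1) * 967^1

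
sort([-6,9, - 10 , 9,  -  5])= [ - 10,  -  6, - 5  ,  9, 9 ]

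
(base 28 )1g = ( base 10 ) 44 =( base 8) 54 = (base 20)24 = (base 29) 1F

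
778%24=10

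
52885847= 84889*623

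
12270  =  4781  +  7489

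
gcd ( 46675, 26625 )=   25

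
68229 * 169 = 11530701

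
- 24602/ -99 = 248 + 50/99 = 248.51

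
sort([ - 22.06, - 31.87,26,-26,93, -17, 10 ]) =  [ - 31.87, - 26, - 22.06, - 17,10,26,93]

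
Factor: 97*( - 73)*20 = -2^2 *5^1*73^1 *97^1 = - 141620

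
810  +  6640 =7450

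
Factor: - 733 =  - 733^1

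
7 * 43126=301882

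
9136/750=12 + 68/375 = 12.18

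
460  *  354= 162840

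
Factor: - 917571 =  - 3^1*305857^1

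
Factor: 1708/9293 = 2^2*7^1*61^1*9293^( - 1 )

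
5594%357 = 239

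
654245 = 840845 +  - 186600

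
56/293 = 56/293 = 0.19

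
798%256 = 30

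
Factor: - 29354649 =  - 3^1*47^1*208189^1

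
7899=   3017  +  4882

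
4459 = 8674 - 4215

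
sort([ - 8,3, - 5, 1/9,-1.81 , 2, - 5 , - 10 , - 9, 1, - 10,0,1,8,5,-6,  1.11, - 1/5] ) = [ - 10, - 10,  -  9, - 8, - 6, - 5,  -  5, - 1.81, - 1/5,  0,1/9,  1 , 1, 1.11, 2,3,5, 8 ] 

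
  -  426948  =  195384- 622332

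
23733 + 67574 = 91307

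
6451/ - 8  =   - 6451/8 = - 806.38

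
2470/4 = 617 + 1/2 =617.50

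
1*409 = 409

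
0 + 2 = 2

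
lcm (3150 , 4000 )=252000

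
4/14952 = 1/3738 = 0.00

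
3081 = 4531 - 1450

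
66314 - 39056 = 27258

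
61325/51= 1202  +  23/51 = 1202.45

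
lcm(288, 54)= 864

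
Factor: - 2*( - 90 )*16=2880 = 2^6*3^2 *5^1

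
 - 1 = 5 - 6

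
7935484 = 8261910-326426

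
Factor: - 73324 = -2^2*23^1*797^1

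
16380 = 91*180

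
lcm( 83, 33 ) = 2739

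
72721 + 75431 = 148152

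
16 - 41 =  - 25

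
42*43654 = 1833468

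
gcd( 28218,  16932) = 6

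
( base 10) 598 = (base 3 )211011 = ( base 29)KI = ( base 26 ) n0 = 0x256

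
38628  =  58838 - 20210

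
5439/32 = 169+31/32 = 169.97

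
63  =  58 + 5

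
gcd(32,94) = 2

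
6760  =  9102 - 2342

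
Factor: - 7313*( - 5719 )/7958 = 2^( - 1)*7^1*19^1*23^( - 1)*43^1 *71^1 *103^1 * 173^ ( - 1 ) = 41823047/7958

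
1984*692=1372928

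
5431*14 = 76034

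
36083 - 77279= -41196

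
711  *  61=43371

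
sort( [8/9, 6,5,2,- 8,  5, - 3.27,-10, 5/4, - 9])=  [  -  10,-9, - 8, - 3.27, 8/9,5/4 , 2,5,5,  6 ] 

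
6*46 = 276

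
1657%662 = 333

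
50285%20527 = 9231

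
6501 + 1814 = 8315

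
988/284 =3 + 34/71= 3.48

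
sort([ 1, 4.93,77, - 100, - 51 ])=[-100, - 51, 1, 4.93,77]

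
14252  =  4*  3563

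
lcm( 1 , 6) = 6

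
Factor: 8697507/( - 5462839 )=-3^1*7^1*13^1*139^ (  -  1)*31859^1* 39301^(-1)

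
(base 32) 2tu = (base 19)864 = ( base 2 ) 101110111110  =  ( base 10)3006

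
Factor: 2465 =5^1 * 17^1*29^1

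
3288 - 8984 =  - 5696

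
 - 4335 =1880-6215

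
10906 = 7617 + 3289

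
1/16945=1/16945 = 0.00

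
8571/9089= 8571/9089 = 0.94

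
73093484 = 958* 76298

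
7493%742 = 73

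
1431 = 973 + 458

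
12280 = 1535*8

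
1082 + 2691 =3773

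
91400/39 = 2343 + 23/39 = 2343.59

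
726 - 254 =472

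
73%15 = 13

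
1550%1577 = 1550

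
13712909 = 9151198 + 4561711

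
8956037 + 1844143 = 10800180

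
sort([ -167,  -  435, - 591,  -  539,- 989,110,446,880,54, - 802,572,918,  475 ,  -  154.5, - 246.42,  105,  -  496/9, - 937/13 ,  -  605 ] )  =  [ - 989, - 802,  -  605,  -  591, -539,-435, - 246.42,  -  167, -154.5,-937/13, -496/9,54,  105 , 110,  446,475, 572, 880, 918]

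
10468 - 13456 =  - 2988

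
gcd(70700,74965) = 5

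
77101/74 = 1041 + 67/74 = 1041.91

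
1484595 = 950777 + 533818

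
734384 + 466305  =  1200689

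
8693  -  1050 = 7643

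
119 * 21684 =2580396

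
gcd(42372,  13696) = 428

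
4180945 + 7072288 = 11253233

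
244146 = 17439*14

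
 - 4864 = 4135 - 8999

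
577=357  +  220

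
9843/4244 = 2 + 1355/4244 = 2.32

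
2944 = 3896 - 952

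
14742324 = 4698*3138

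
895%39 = 37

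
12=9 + 3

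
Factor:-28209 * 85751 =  - 2418949959 = - 3^1*9403^1*85751^1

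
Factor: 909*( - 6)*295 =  - 2^1*3^3*5^1*59^1*101^1  =  - 1608930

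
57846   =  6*9641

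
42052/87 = 483 + 31/87 = 483.36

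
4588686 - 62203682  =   - 57614996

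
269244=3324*81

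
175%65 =45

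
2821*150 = 423150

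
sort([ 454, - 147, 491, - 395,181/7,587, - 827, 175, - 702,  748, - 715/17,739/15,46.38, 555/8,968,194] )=[ - 827, -702,-395, - 147, -715/17, 181/7,46.38,  739/15 , 555/8,175, 194,454, 491,  587, 748,968]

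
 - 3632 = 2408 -6040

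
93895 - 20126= 73769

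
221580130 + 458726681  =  680306811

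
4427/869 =4427/869 = 5.09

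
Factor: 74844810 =2^1*3^4*5^1*92401^1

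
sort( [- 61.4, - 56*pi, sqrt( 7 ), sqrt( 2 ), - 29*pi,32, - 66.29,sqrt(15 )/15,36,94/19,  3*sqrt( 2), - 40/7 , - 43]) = [ - 56 * pi, - 29*pi, - 66.29,- 61.4, - 43, -40/7,sqrt (15 )/15,sqrt(2), sqrt( 7),3*sqrt( 2 ) , 94/19,32,36 ] 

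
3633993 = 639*5687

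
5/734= 5/734 = 0.01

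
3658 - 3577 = 81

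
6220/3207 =1 + 3013/3207 = 1.94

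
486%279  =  207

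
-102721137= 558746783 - 661467920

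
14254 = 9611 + 4643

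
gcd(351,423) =9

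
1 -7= -6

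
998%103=71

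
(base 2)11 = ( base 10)3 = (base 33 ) 3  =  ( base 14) 3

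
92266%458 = 208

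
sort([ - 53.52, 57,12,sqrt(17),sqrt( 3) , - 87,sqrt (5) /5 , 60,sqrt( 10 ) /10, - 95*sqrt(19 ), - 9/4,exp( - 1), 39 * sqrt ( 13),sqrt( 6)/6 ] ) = [ - 95*sqrt( 19 ), - 87, -53.52, -9/4, sqrt( 10) /10, exp( - 1 ),sqrt(6 ) /6,sqrt(5 ) /5,sqrt( 3 ),sqrt( 17), 12,57 , 60,39*sqrt( 13 ) ]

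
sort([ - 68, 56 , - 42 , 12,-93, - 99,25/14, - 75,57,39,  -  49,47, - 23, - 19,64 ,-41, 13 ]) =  [ - 99, - 93, - 75,- 68, -49,-42, - 41,-23, - 19,  25/14, 12,13,39,47  ,  56,57,64]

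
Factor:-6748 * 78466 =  - 529488568 = -2^3*7^1 *241^1*39233^1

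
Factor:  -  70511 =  -7^2*1439^1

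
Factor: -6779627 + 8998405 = 2^1*97^1 * 11437^1 = 2218778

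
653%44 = 37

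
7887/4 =7887/4=1971.75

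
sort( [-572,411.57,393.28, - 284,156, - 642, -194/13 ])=[ - 642,  -  572, - 284,-194/13,156, 393.28,  411.57]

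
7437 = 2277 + 5160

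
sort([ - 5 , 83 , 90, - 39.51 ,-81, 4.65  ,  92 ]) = [-81, - 39.51, - 5,  4.65,83,  90,  92]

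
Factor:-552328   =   - 2^3*7^2*1409^1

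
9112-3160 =5952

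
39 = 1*39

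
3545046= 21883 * 162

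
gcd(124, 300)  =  4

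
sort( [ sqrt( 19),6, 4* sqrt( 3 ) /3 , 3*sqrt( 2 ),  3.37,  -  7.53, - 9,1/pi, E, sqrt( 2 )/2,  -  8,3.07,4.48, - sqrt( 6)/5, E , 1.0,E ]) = [-9, - 8,- 7.53, - sqrt( 6 )/5,1/pi,sqrt( 2)/2, 1.0,4*sqrt( 3) /3,E,E,E,3.07,3.37,3 * sqrt( 2),sqrt ( 19), 4.48, 6]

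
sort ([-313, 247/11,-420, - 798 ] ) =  [ - 798, - 420, - 313, 247/11]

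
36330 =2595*14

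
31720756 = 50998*622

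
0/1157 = 0 = 0.00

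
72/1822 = 36/911 = 0.04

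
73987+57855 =131842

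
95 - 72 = 23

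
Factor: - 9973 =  - 9973^1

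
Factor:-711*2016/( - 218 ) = 2^4*3^4*7^1*79^1*109^(  -  1) = 716688/109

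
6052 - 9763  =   - 3711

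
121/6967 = 121/6967 = 0.02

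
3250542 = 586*5547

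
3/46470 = 1/15490  =  0.00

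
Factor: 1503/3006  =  1/2 = 2^( - 1 )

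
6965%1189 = 1020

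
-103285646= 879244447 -982530093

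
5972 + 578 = 6550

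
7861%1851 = 457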